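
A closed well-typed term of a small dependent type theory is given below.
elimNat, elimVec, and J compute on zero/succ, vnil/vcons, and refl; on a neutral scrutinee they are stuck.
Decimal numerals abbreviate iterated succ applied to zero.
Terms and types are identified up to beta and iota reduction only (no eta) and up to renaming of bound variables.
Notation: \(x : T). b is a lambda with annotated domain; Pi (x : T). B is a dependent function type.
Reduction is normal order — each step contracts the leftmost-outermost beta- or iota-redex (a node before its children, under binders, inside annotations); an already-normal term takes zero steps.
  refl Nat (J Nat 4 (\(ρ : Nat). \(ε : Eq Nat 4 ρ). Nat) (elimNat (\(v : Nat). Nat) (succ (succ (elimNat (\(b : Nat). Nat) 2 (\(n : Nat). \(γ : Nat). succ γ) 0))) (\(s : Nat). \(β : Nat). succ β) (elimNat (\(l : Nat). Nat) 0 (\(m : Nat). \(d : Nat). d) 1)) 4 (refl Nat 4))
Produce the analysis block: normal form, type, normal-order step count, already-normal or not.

resulting normal form:
  refl Nat 4
type:
  Eq Nat 4 4
reduction steps (normal order): 7
started in normal form: no
first contracted redex: a J iota-redex


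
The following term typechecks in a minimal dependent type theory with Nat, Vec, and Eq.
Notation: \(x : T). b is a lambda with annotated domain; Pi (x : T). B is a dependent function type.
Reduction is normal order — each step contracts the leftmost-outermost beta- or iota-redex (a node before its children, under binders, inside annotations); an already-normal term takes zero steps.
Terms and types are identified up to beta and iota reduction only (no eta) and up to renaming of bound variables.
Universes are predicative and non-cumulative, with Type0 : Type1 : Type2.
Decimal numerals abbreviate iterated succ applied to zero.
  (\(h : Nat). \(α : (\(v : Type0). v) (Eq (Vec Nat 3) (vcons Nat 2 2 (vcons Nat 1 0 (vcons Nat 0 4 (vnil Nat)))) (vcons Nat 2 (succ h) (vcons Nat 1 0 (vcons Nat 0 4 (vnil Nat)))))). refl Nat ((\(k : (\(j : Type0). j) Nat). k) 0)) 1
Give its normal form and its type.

resulting normal form:
  \(h : Eq (Vec Nat 3) (vcons Nat 2 2 (vcons Nat 1 0 (vcons Nat 0 4 (vnil Nat)))) (vcons Nat 2 2 (vcons Nat 1 0 (vcons Nat 0 4 (vnil Nat))))). refl Nat 0
inferred type:
  Pi (h : Eq (Vec Nat 3) (vcons Nat 2 2 (vcons Nat 1 0 (vcons Nat 0 4 (vnil Nat)))) (vcons Nat 2 2 (vcons Nat 1 0 (vcons Nat 0 4 (vnil Nat))))). Eq Nat 0 0


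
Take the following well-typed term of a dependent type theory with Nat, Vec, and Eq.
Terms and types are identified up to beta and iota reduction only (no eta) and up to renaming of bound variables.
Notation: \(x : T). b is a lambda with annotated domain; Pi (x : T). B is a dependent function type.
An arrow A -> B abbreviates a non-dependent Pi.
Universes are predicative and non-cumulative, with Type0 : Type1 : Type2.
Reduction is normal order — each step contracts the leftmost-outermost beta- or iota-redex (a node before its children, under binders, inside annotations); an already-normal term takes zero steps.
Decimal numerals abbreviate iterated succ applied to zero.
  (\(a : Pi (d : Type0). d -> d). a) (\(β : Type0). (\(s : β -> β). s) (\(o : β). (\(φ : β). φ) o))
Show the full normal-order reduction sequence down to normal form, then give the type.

reduction (normal order):
  (\(a : Pi (d : Type0). d -> d). a) (\(β : Type0). (\(s : β -> β). s) (\(o : β). (\(φ : β). φ) o))
  ~> \(a : Type0). (\(d : a -> a). d) (\(β : a). (\(s : a). s) β)
  ~> \(a : Type0). \(d : a). (\(β : a). β) d
  ~> \(a : Type0). \(d : a). d
type:
  Pi (a : Type0). a -> a


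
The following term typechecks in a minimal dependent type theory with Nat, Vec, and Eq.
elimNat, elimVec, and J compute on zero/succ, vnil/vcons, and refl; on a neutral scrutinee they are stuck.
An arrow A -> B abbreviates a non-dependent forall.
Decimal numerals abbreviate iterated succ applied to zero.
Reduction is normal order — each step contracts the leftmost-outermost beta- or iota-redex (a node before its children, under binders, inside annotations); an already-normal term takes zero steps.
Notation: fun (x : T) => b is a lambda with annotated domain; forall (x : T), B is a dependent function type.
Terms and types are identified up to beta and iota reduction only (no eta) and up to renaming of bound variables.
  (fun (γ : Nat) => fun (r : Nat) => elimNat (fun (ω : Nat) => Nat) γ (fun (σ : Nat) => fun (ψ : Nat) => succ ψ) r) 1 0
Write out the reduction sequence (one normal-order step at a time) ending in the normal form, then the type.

normal-order reduction sequence:
  (fun (γ : Nat) => fun (r : Nat) => elimNat (fun (ω : Nat) => Nat) γ (fun (σ : Nat) => fun (ψ : Nat) => succ ψ) r) 1 0
  ~> (fun (γ : Nat) => elimNat (fun (r : Nat) => Nat) 1 (fun (ω : Nat) => fun (σ : Nat) => succ σ) γ) 0
  ~> elimNat (fun (γ : Nat) => Nat) 1 (fun (r : Nat) => fun (ω : Nat) => succ ω) 0
  ~> 1
the term's type:
  Nat


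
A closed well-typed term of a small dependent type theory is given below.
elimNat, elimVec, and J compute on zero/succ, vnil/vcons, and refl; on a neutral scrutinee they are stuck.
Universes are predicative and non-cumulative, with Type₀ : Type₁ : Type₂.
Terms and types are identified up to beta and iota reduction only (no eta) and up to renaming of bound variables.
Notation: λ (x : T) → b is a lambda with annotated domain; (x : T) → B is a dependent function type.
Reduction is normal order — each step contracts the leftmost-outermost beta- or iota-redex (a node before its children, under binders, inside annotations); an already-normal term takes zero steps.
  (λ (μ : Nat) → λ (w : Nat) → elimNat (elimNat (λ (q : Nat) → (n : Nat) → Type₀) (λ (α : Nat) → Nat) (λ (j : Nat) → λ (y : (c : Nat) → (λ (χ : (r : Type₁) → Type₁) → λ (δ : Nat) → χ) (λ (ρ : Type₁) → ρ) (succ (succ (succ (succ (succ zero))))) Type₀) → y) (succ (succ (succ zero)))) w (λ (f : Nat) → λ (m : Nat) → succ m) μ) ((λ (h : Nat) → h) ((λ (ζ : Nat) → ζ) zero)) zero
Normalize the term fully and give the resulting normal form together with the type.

resulting normal form:
  zero
the term's type:
  Nat
observation: reduction starts at a beta-redex, and 15 normal-order steps reach the normal form.


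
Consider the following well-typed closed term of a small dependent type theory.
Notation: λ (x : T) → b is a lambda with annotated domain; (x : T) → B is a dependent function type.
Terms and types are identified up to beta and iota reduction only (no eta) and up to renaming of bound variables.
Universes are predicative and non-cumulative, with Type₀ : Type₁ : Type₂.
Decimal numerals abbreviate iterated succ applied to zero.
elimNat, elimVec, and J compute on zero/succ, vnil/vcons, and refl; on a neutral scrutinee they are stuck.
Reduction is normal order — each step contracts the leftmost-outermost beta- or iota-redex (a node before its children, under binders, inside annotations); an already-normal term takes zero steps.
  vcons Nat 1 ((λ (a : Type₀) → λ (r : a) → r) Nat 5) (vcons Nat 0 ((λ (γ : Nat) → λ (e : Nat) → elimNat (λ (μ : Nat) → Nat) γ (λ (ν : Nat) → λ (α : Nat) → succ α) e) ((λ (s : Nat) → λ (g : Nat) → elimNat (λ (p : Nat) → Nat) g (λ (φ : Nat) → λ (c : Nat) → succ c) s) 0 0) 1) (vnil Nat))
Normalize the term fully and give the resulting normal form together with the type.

reduced normal form:
  vcons Nat 1 5 (vcons Nat 0 1 (vnil Nat))
type:
  Vec Nat 2
observation: the leftmost-outermost redex is a beta-redex, and normalization takes 11 steps.


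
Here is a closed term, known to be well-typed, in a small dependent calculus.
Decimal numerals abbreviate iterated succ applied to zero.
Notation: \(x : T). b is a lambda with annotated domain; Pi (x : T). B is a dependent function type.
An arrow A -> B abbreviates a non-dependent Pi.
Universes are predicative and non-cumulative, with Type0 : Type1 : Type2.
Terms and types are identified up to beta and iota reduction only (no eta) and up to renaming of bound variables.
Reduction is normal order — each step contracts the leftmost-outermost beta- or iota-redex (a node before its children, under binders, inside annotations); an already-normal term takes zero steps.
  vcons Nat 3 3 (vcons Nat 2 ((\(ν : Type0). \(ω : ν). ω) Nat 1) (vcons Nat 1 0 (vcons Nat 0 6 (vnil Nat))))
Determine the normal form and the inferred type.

reduced normal form:
  vcons Nat 3 3 (vcons Nat 2 1 (vcons Nat 1 0 (vcons Nat 0 6 (vnil Nat))))
the term's type:
  Vec Nat 4


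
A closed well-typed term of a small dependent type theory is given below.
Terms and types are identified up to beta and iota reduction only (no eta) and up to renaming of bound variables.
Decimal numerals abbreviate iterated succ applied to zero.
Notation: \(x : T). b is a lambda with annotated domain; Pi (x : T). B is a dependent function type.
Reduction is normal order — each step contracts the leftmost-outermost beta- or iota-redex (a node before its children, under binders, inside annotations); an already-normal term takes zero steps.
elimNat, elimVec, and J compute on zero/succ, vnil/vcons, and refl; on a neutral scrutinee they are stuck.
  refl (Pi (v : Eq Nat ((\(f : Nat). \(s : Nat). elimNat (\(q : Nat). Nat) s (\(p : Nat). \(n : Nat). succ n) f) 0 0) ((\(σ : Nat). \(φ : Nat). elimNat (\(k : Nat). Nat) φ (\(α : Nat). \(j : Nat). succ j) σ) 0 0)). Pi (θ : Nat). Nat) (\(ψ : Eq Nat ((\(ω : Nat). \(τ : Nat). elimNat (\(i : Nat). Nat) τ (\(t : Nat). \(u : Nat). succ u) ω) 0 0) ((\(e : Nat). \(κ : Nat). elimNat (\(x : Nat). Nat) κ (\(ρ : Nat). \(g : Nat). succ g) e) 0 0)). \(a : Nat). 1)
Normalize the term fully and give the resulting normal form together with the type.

resulting normal form:
  refl (Pi (v : Eq Nat 0 0). Pi (f : Nat). Nat) (\(s : Eq Nat 0 0). \(q : Nat). 1)
type:
  Eq (Pi (v : Eq Nat 0 0). Pi (f : Nat). Nat) (\(s : Eq Nat 0 0). \(q : Nat). 1) (\(p : Eq Nat 0 0). \(n : Nat). 1)
observation: 12 normal-order steps normalize the term, beginning with a beta-redex.


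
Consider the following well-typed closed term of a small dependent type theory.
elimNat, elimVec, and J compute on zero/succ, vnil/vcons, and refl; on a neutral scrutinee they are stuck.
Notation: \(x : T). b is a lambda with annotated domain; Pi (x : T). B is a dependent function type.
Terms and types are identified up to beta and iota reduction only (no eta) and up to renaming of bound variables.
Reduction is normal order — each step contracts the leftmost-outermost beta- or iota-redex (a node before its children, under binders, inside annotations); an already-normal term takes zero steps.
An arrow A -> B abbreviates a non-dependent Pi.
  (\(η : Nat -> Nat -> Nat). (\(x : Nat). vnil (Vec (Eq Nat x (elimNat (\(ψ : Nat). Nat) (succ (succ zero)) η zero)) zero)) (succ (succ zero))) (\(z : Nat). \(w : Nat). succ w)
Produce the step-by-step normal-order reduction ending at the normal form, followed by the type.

normal-order reduction sequence:
  (\(η : Nat -> Nat -> Nat). (\(x : Nat). vnil (Vec (Eq Nat x (elimNat (\(ψ : Nat). Nat) (succ (succ zero)) η zero)) zero)) (succ (succ zero))) (\(z : Nat). \(w : Nat). succ w)
  ~> (\(η : Nat). vnil (Vec (Eq Nat η (elimNat (\(x : Nat). Nat) (succ (succ zero)) (\(ψ : Nat). \(z : Nat). succ z) zero)) zero)) (succ (succ zero))
  ~> vnil (Vec (Eq Nat (succ (succ zero)) (elimNat (\(η : Nat). Nat) (succ (succ zero)) (\(x : Nat). \(ψ : Nat). succ ψ) zero)) zero)
  ~> vnil (Vec (Eq Nat (succ (succ zero)) (succ (succ zero))) zero)
type:
  Vec (Vec (Eq Nat (succ (succ zero)) (succ (succ zero))) zero) zero


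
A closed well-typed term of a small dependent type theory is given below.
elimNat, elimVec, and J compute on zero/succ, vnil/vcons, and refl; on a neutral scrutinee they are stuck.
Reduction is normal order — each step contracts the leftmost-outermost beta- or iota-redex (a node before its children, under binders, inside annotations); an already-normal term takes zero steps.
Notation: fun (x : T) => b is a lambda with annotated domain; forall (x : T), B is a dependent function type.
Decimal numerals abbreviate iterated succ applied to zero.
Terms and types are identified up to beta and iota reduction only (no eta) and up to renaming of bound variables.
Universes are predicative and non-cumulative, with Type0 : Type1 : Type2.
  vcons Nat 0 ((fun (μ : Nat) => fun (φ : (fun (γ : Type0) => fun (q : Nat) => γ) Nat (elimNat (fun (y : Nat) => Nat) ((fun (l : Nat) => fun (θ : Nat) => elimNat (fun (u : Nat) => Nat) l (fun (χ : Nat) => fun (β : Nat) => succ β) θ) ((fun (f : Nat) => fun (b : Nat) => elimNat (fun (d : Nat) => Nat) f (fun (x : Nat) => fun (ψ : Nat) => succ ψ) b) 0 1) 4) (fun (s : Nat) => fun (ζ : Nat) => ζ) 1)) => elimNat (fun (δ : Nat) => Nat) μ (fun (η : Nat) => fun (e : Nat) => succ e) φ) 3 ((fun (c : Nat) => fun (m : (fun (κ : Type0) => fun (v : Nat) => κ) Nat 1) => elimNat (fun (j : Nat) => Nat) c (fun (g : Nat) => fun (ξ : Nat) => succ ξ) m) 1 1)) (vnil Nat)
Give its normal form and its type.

normal form:
  vcons Nat 0 5 (vnil Nat)
inferred type:
  Vec Nat 1
observation: reduction starts at a beta-redex, and 15 normal-order steps reach the normal form.


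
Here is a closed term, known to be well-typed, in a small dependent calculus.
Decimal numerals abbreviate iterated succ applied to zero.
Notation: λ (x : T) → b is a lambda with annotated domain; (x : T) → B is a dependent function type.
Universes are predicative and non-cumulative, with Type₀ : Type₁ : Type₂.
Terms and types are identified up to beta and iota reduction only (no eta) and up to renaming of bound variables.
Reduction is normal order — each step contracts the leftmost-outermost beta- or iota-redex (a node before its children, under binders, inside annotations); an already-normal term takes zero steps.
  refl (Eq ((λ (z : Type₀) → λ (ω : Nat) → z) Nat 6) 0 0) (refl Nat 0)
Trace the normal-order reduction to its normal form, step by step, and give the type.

normal-order reduction:
  refl (Eq ((λ (z : Type₀) → λ (ω : Nat) → z) Nat 6) 0 0) (refl Nat 0)
  ~> refl (Eq ((λ (z : Nat) → Nat) 6) 0 0) (refl Nat 0)
  ~> refl (Eq Nat 0 0) (refl Nat 0)
inferred type:
  Eq (Eq Nat 0 0) (refl Nat 0) (refl Nat 0)


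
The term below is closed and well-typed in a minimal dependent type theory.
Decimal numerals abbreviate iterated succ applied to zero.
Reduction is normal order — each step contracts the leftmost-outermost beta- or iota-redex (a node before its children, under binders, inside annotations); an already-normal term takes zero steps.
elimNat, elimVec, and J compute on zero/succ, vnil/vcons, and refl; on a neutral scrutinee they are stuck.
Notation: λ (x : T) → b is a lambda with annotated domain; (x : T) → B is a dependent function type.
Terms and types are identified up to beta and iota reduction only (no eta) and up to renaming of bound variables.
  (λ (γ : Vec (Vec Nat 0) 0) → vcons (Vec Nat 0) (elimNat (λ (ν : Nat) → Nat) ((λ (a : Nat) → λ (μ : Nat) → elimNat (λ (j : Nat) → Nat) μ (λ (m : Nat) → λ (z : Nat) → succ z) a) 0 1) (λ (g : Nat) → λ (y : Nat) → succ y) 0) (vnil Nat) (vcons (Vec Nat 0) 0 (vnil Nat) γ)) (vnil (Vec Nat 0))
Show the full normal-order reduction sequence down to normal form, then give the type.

reduction (normal order):
  (λ (γ : Vec (Vec Nat 0) 0) → vcons (Vec Nat 0) (elimNat (λ (ν : Nat) → Nat) ((λ (a : Nat) → λ (μ : Nat) → elimNat (λ (j : Nat) → Nat) μ (λ (m : Nat) → λ (z : Nat) → succ z) a) 0 1) (λ (g : Nat) → λ (y : Nat) → succ y) 0) (vnil Nat) (vcons (Vec Nat 0) 0 (vnil Nat) γ)) (vnil (Vec Nat 0))
  ~> vcons (Vec Nat 0) (elimNat (λ (γ : Nat) → Nat) ((λ (ν : Nat) → λ (a : Nat) → elimNat (λ (μ : Nat) → Nat) a (λ (j : Nat) → λ (m : Nat) → succ m) ν) 0 1) (λ (z : Nat) → λ (g : Nat) → succ g) 0) (vnil Nat) (vcons (Vec Nat 0) 0 (vnil Nat) (vnil (Vec Nat 0)))
  ~> vcons (Vec Nat 0) ((λ (γ : Nat) → λ (ν : Nat) → elimNat (λ (a : Nat) → Nat) ν (λ (μ : Nat) → λ (j : Nat) → succ j) γ) 0 1) (vnil Nat) (vcons (Vec Nat 0) 0 (vnil Nat) (vnil (Vec Nat 0)))
  ~> vcons (Vec Nat 0) ((λ (γ : Nat) → elimNat (λ (ν : Nat) → Nat) γ (λ (a : Nat) → λ (μ : Nat) → succ μ) 0) 1) (vnil Nat) (vcons (Vec Nat 0) 0 (vnil Nat) (vnil (Vec Nat 0)))
  ~> vcons (Vec Nat 0) (elimNat (λ (γ : Nat) → Nat) 1 (λ (ν : Nat) → λ (a : Nat) → succ a) 0) (vnil Nat) (vcons (Vec Nat 0) 0 (vnil Nat) (vnil (Vec Nat 0)))
  ~> vcons (Vec Nat 0) 1 (vnil Nat) (vcons (Vec Nat 0) 0 (vnil Nat) (vnil (Vec Nat 0)))
the term's type:
  Vec (Vec Nat 0) 2


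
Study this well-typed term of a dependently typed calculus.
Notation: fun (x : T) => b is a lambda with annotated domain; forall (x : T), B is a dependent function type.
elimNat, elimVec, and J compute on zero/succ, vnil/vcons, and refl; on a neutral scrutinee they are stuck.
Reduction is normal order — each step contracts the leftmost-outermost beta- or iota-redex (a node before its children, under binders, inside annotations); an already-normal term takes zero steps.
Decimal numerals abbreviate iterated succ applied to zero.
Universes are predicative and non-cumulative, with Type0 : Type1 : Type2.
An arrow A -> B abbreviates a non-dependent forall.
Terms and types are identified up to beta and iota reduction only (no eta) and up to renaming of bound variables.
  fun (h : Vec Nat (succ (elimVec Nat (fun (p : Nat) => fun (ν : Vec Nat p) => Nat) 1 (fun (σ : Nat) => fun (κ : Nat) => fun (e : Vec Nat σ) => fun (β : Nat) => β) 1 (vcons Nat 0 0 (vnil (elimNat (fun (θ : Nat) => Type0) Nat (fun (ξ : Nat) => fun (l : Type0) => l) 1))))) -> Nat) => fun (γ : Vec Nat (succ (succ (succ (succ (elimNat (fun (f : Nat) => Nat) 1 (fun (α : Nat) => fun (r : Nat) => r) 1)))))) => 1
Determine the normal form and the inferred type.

reduced normal form:
  fun (h : Vec Nat 2 -> Nat) => fun (p : Vec Nat 5) => 1
inferred type:
  (Vec Nat 2 -> Nat) -> Vec Nat 5 -> Nat
observation: contracting an elimVec iota-redex first, the term normalizes in 10 steps.


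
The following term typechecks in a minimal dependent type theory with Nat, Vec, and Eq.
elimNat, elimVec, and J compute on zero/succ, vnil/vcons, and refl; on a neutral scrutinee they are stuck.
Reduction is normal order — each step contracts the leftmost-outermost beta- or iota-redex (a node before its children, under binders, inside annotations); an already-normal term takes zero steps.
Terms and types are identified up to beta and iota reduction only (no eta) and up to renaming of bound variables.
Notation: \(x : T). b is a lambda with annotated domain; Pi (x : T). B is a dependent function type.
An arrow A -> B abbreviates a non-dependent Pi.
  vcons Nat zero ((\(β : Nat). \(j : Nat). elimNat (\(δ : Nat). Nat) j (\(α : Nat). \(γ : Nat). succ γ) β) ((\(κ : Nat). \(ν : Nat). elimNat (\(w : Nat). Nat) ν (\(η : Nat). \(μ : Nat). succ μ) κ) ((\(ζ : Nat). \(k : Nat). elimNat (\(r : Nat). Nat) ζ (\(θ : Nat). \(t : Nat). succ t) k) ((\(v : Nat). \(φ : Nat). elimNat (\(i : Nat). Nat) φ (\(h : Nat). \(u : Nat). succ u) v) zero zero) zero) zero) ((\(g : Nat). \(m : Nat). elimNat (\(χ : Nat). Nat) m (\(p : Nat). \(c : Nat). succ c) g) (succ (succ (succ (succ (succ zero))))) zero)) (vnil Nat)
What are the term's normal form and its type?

normal form:
  vcons Nat zero (succ (succ (succ (succ (succ zero))))) (vnil Nat)
the term's type:
  Vec Nat (succ zero)
observation: 30 normal-order steps separate the term from its normal form.


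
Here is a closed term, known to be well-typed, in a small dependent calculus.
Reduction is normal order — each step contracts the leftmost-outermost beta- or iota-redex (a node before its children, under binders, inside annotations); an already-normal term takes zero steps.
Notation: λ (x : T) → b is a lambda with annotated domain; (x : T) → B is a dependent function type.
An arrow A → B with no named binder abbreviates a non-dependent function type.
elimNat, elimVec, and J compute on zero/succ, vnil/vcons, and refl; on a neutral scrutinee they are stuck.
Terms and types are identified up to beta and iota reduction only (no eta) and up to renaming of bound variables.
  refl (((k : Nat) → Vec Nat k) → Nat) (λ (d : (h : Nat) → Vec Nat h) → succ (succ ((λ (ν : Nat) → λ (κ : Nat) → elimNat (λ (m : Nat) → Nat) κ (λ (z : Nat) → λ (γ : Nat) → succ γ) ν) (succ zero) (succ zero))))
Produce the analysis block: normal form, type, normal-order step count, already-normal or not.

resulting normal form:
  refl (((k : Nat) → Vec Nat k) → Nat) (λ (d : (h : Nat) → Vec Nat h) → succ (succ (succ (succ zero))))
type:
  Eq (((k : Nat) → Vec Nat k) → Nat) (λ (d : (h : Nat) → Vec Nat h) → succ (succ (succ (succ zero)))) (λ (ν : (κ : Nat) → Vec Nat κ) → succ (succ (succ (succ zero))))
reduction steps (normal order): 6
already normal: no
first contracted redex: a beta-redex


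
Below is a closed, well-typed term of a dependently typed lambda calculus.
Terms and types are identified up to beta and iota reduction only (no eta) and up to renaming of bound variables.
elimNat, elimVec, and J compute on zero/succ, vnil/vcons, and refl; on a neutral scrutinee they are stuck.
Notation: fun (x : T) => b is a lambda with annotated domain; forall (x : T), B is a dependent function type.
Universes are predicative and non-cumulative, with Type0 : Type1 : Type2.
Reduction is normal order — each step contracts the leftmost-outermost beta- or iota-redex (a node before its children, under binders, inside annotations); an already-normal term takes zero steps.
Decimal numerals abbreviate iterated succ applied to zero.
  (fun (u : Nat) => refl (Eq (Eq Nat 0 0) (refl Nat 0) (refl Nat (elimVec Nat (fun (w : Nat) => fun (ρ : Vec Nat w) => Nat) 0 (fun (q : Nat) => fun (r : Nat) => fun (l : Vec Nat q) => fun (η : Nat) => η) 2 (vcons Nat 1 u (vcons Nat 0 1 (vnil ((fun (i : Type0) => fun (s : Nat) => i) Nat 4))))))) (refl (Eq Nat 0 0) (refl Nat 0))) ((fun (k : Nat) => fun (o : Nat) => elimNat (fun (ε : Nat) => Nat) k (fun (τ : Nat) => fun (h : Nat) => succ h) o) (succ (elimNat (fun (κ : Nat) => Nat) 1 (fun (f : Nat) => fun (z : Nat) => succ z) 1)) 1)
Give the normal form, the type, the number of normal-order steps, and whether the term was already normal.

resulting normal form:
  refl (Eq (Eq Nat 0 0) (refl Nat 0) (refl Nat 0)) (refl (Eq Nat 0 0) (refl Nat 0))
type:
  Eq (Eq (Eq Nat 0 0) (refl Nat 0) (refl Nat 0)) (refl (Eq Nat 0 0) (refl Nat 0)) (refl (Eq Nat 0 0) (refl Nat 0))
steps to reach normal form (normal order): 12
started in normal form: no
first redex: a beta-redex


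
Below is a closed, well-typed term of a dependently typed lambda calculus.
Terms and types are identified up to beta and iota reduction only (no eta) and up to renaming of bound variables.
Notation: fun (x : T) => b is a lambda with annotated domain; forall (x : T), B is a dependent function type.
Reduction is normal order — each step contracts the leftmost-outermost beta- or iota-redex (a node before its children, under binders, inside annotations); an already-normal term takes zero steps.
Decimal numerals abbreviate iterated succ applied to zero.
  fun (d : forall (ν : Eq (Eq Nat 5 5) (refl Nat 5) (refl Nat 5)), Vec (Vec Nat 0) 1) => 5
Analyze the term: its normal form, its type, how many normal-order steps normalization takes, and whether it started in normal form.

reduced normal form:
  fun (d : forall (ν : Eq (Eq Nat 5 5) (refl Nat 5) (refl Nat 5)), Vec (Vec Nat 0) 1) => 5
the term's type:
  forall (d : forall (ν : Eq (Eq Nat 5 5) (refl Nat 5) (refl Nat 5)), Vec (Vec Nat 0) 1), Nat
steps to reach normal form (normal order): 0
term was already normal: yes


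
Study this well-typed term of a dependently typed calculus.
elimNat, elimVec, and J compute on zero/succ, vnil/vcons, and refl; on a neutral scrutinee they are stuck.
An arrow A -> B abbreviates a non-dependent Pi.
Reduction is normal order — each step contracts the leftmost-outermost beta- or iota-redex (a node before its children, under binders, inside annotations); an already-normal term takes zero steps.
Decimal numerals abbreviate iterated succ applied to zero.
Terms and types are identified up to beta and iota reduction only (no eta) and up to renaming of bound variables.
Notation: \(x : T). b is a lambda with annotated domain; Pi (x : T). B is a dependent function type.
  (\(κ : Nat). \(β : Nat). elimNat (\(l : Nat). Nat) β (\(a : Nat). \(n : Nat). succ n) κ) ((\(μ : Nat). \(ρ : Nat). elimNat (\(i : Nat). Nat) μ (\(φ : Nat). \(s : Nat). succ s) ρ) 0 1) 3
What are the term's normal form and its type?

resulting normal form:
  4
the term's type:
  Nat
observation: the term reaches its normal form after 12 normal-order steps.


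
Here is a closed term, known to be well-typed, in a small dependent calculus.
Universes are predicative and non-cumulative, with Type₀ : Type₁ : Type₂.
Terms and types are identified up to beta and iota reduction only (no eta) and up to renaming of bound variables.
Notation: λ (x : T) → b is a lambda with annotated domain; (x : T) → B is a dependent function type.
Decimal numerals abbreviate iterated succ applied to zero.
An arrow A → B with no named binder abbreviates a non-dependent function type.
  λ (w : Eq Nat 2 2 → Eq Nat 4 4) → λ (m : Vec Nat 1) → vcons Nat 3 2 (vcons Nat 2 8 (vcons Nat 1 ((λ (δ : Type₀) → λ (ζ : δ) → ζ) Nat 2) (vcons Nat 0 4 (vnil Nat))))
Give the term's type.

type:
  (Eq Nat 2 2 → Eq Nat 4 4) → Vec Nat 1 → Vec Nat 4


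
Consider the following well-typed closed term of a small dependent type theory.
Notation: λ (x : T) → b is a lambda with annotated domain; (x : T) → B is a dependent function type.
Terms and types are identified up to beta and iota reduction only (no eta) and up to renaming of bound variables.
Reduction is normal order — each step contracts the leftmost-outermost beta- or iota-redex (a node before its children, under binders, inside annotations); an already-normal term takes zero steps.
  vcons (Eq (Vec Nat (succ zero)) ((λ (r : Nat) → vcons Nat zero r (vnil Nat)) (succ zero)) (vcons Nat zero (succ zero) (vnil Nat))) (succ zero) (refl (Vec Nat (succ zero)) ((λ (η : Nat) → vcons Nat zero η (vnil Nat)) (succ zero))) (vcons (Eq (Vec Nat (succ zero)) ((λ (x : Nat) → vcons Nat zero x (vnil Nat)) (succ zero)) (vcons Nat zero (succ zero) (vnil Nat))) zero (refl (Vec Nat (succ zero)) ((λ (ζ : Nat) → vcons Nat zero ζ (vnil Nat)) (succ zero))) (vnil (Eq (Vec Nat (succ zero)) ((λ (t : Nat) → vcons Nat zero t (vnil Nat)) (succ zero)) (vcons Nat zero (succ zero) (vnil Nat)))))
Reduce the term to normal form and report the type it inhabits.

resulting normal form:
  vcons (Eq (Vec Nat (succ zero)) (vcons Nat zero (succ zero) (vnil Nat)) (vcons Nat zero (succ zero) (vnil Nat))) (succ zero) (refl (Vec Nat (succ zero)) (vcons Nat zero (succ zero) (vnil Nat))) (vcons (Eq (Vec Nat (succ zero)) (vcons Nat zero (succ zero) (vnil Nat)) (vcons Nat zero (succ zero) (vnil Nat))) zero (refl (Vec Nat (succ zero)) (vcons Nat zero (succ zero) (vnil Nat))) (vnil (Eq (Vec Nat (succ zero)) (vcons Nat zero (succ zero) (vnil Nat)) (vcons Nat zero (succ zero) (vnil Nat)))))
inferred type:
  Vec (Eq (Vec Nat (succ zero)) (vcons Nat zero (succ zero) (vnil Nat)) (vcons Nat zero (succ zero) (vnil Nat))) (succ (succ zero))


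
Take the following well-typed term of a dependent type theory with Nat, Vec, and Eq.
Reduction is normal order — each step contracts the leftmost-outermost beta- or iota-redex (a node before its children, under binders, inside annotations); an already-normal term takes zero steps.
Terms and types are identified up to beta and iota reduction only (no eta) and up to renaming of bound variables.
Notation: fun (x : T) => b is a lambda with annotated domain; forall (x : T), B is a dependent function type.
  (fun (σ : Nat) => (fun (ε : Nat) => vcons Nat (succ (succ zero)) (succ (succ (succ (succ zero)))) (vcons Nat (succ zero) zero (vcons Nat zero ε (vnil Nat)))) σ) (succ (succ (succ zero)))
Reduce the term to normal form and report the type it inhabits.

reduced normal form:
  vcons Nat (succ (succ zero)) (succ (succ (succ (succ zero)))) (vcons Nat (succ zero) zero (vcons Nat zero (succ (succ (succ zero))) (vnil Nat)))
inferred type:
  Vec Nat (succ (succ (succ zero)))
observation: 2 normal-order steps separate the term from its normal form.


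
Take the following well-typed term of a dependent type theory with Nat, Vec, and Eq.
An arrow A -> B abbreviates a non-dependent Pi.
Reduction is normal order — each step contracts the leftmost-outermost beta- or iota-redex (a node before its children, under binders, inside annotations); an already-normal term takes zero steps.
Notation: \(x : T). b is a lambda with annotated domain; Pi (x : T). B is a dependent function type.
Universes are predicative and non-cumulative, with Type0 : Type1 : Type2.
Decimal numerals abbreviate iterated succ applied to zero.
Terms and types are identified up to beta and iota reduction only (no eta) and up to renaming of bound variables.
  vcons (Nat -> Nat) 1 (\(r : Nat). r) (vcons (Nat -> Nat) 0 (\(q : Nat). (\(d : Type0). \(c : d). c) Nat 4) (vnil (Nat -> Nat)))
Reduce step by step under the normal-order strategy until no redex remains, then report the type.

reduction (normal order):
  vcons (Nat -> Nat) 1 (\(r : Nat). r) (vcons (Nat -> Nat) 0 (\(q : Nat). (\(d : Type0). \(c : d). c) Nat 4) (vnil (Nat -> Nat)))
  ~> vcons (Nat -> Nat) 1 (\(r : Nat). r) (vcons (Nat -> Nat) 0 (\(q : Nat). (\(d : Nat). d) 4) (vnil (Nat -> Nat)))
  ~> vcons (Nat -> Nat) 1 (\(r : Nat). r) (vcons (Nat -> Nat) 0 (\(q : Nat). 4) (vnil (Nat -> Nat)))
the term's type:
  Vec (Nat -> Nat) 2


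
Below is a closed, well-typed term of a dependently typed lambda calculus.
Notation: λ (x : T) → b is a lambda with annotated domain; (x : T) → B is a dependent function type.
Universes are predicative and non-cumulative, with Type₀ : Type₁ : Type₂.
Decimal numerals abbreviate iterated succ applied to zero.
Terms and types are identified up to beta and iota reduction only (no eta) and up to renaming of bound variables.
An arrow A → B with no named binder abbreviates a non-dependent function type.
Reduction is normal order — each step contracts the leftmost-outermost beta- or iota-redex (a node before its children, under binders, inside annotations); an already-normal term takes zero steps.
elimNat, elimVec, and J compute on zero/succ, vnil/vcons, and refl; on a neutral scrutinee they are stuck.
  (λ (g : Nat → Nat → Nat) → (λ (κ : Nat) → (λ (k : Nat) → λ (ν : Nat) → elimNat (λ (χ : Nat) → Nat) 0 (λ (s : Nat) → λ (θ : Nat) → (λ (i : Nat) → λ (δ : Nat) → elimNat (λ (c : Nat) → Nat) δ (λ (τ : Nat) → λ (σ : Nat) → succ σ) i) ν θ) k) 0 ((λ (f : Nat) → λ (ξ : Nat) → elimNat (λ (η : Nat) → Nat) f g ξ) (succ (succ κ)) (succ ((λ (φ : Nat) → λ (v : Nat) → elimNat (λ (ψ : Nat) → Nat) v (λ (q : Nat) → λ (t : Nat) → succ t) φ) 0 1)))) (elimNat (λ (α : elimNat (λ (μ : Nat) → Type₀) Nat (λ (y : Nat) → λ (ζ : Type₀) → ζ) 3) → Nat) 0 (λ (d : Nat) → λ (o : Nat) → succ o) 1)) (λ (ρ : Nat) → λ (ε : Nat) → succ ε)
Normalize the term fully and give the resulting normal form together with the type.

resulting normal form:
  0
the term's type:
  Nat
observation: the term reaches its normal form after 5 normal-order steps.


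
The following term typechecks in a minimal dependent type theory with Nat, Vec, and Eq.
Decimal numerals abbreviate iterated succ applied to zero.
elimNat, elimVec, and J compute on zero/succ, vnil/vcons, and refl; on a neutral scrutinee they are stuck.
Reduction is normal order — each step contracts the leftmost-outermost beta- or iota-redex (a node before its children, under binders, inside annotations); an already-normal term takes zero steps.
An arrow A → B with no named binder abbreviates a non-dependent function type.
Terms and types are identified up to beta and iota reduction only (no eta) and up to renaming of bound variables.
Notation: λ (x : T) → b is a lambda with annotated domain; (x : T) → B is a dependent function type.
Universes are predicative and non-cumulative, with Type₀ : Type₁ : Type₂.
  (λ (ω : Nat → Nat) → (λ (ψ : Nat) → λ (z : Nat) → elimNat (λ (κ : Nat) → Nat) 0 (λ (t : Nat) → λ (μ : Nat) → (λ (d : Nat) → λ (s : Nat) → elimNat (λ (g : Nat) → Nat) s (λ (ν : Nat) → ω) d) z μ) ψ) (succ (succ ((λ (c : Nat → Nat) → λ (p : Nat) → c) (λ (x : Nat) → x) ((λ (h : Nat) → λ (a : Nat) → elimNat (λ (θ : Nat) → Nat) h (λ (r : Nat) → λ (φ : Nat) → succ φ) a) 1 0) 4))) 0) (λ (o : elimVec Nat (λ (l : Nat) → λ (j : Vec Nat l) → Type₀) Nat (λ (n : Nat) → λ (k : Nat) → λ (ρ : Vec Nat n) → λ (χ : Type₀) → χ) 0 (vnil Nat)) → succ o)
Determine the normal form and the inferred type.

normal form:
  0
type:
  Nat


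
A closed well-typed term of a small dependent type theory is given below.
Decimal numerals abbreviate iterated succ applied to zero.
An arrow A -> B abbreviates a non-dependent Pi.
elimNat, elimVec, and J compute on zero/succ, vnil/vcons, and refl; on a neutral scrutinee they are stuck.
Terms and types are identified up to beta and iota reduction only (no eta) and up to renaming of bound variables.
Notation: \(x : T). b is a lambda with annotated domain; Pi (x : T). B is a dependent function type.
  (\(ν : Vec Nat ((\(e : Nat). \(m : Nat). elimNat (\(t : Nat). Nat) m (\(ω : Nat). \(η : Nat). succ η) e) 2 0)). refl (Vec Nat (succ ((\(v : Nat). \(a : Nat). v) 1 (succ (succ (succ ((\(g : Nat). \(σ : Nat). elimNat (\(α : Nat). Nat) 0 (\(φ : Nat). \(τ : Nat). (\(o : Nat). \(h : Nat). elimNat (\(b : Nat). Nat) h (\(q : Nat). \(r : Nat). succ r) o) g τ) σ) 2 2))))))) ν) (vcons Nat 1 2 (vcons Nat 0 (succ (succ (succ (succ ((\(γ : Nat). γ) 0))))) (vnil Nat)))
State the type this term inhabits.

the term's type:
  Eq (Vec Nat 2) (vcons Nat 1 2 (vcons Nat 0 4 (vnil Nat))) (vcons Nat 1 2 (vcons Nat 0 4 (vnil Nat)))


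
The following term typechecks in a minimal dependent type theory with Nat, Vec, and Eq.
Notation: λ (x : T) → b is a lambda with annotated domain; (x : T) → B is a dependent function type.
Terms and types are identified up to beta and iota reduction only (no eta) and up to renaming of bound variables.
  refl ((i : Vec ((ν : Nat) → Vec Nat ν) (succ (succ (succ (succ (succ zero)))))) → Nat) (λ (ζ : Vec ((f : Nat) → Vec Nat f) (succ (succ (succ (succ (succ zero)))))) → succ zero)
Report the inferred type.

the term's type:
  Eq ((i : Vec ((ν : Nat) → Vec Nat ν) (succ (succ (succ (succ (succ zero)))))) → Nat) (λ (ζ : Vec ((f : Nat) → Vec Nat f) (succ (succ (succ (succ (succ zero)))))) → succ zero) (λ (δ : Vec ((p : Nat) → Vec Nat p) (succ (succ (succ (succ (succ zero)))))) → succ zero)


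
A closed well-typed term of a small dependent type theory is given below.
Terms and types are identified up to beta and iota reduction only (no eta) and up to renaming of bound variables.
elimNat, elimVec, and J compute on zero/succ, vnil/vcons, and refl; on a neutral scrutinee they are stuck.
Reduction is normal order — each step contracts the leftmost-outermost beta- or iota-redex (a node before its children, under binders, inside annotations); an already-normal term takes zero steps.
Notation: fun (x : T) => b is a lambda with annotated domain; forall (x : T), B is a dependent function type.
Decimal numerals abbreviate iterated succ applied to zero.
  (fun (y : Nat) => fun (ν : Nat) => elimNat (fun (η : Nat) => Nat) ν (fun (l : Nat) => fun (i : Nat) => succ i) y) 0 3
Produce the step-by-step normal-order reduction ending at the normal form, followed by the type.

normal-order reduction:
  (fun (y : Nat) => fun (ν : Nat) => elimNat (fun (η : Nat) => Nat) ν (fun (l : Nat) => fun (i : Nat) => succ i) y) 0 3
  ~> (fun (y : Nat) => elimNat (fun (ν : Nat) => Nat) y (fun (η : Nat) => fun (l : Nat) => succ l) 0) 3
  ~> elimNat (fun (y : Nat) => Nat) 3 (fun (ν : Nat) => fun (η : Nat) => succ η) 0
  ~> 3
type:
  Nat


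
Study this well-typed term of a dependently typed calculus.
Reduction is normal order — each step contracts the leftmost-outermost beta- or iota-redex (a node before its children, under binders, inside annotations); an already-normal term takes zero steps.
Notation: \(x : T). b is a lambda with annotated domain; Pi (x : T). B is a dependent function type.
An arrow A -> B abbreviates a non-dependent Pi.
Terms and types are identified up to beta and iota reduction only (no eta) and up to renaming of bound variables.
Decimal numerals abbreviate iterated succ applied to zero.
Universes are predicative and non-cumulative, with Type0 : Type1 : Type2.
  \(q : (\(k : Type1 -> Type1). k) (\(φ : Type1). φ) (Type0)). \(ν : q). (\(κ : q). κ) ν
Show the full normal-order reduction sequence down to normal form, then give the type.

normal-order reduction sequence:
  \(q : (\(k : Type1 -> Type1). k) (\(φ : Type1). φ) (Type0)). \(ν : q). (\(κ : q). κ) ν
  ~> \(q : (\(k : Type1). k) (Type0)). \(φ : q). (\(ν : q). ν) φ
  ~> \(q : Type0). \(k : q). (\(φ : q). φ) k
  ~> \(q : Type0). \(k : q). k
inferred type:
  Pi (q : Type0). q -> q


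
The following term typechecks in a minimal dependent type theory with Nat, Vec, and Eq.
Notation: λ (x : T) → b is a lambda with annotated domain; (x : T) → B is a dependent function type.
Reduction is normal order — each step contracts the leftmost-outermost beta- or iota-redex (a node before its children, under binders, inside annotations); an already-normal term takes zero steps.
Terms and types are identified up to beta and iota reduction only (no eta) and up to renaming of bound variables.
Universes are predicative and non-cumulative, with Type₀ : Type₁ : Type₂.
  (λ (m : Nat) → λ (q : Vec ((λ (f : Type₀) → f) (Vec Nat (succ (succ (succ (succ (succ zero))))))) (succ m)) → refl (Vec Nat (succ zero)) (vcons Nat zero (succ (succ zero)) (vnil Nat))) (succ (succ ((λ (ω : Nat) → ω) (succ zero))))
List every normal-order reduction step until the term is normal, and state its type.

normal-order reduction:
  (λ (m : Nat) → λ (q : Vec ((λ (f : Type₀) → f) (Vec Nat (succ (succ (succ (succ (succ zero))))))) (succ m)) → refl (Vec Nat (succ zero)) (vcons Nat zero (succ (succ zero)) (vnil Nat))) (succ (succ ((λ (ω : Nat) → ω) (succ zero))))
  ~> λ (m : Vec ((λ (q : Type₀) → q) (Vec Nat (succ (succ (succ (succ (succ zero))))))) (succ (succ (succ ((λ (f : Nat) → f) (succ zero)))))) → refl (Vec Nat (succ zero)) (vcons Nat zero (succ (succ zero)) (vnil Nat))
  ~> λ (m : Vec (Vec Nat (succ (succ (succ (succ (succ zero)))))) (succ (succ (succ ((λ (q : Nat) → q) (succ zero)))))) → refl (Vec Nat (succ zero)) (vcons Nat zero (succ (succ zero)) (vnil Nat))
  ~> λ (m : Vec (Vec Nat (succ (succ (succ (succ (succ zero)))))) (succ (succ (succ (succ zero))))) → refl (Vec Nat (succ zero)) (vcons Nat zero (succ (succ zero)) (vnil Nat))
the term's type:
  (m : Vec (Vec Nat (succ (succ (succ (succ (succ zero)))))) (succ (succ (succ (succ zero))))) → Eq (Vec Nat (succ zero)) (vcons Nat zero (succ (succ zero)) (vnil Nat)) (vcons Nat zero (succ (succ zero)) (vnil Nat))


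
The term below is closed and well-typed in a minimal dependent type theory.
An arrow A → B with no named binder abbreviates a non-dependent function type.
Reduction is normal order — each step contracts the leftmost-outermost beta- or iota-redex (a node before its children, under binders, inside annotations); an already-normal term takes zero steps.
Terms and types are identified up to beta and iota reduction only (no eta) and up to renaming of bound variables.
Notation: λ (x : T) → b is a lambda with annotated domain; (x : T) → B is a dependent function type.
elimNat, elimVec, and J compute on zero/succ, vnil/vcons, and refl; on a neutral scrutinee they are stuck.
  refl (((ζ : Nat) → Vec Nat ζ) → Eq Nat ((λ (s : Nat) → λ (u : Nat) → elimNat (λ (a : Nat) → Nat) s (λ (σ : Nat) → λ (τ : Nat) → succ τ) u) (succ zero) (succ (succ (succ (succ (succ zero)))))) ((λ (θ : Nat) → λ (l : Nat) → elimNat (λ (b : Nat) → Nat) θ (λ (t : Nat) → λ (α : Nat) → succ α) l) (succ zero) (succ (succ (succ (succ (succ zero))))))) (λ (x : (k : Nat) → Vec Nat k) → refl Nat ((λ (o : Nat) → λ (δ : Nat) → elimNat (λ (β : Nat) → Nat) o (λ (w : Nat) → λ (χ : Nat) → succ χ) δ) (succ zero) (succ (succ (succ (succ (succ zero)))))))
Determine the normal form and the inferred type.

normal form:
  refl (((ζ : Nat) → Vec Nat ζ) → Eq Nat (succ (succ (succ (succ (succ (succ zero)))))) (succ (succ (succ (succ (succ (succ zero))))))) (λ (s : (u : Nat) → Vec Nat u) → refl Nat (succ (succ (succ (succ (succ (succ zero)))))))
inferred type:
  Eq (((ζ : Nat) → Vec Nat ζ) → Eq Nat (succ (succ (succ (succ (succ (succ zero)))))) (succ (succ (succ (succ (succ (succ zero))))))) (λ (s : (u : Nat) → Vec Nat u) → refl Nat (succ (succ (succ (succ (succ (succ zero))))))) (λ (a : (σ : Nat) → Vec Nat σ) → refl Nat (succ (succ (succ (succ (succ (succ zero)))))))
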